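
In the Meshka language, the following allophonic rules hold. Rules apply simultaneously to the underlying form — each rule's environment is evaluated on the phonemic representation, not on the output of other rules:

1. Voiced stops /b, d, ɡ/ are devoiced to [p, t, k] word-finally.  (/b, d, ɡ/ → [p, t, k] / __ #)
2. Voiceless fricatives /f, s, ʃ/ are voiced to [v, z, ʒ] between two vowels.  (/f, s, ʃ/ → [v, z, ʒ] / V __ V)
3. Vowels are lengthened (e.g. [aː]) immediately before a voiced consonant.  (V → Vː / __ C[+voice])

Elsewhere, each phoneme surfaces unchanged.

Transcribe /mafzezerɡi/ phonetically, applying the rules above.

/a/ (between /m/ and /f/) fails the environment for rule 3, so it stays [a].
/f/ (between /a/ and /z/) is in the target of rule 2 but the environment (between two vowels) is not met → [f].
/e/ (between /z/ and /z/): before a voiced consonant, so rule 3 applies → [eː].
/e/ meets the environment for rule 3 (before a voiced consonant) → [eː].
/ɡ/ (between /r/ and /i/) fails the environment for rule 1, so it stays [ɡ].
/i/ — word-final; rule 3 does not apply here → [i].

[mafzeːzeːrɡi]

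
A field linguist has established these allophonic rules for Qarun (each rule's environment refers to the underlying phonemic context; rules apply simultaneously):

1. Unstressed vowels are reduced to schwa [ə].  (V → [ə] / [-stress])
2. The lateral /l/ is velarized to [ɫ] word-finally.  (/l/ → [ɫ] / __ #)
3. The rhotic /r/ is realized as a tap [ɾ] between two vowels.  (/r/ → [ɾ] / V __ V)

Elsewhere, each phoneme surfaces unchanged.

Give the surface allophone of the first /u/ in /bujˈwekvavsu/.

Rule 1 applies to /u/ (between /b/ and /j/: in an unstressed syllable) → [ə].

[ə]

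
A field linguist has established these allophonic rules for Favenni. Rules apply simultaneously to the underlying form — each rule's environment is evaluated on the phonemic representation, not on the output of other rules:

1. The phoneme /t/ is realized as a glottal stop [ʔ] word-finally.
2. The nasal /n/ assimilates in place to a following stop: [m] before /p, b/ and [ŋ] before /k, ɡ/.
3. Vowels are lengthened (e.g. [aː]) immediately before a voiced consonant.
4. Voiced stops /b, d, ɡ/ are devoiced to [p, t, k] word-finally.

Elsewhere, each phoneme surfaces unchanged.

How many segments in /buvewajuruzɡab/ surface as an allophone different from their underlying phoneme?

Segments that undergo a rule: /u/ → [uː] (rule 3); /e/ → [eː] (rule 3); /a/ → [aː] (rule 3); /u/ → [uː] (rule 3); /u/ → [uː] (rule 3); /a/ → [aː] (rule 3); /b/ → [p] (rule 4).
All other segments surface unchanged.

7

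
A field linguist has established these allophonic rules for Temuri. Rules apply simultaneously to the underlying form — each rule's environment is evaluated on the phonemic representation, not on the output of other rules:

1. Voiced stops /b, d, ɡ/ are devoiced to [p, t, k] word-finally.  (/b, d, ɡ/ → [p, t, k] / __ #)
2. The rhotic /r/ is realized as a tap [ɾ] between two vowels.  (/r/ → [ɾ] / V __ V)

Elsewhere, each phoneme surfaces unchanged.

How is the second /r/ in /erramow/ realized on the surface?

/r/ (between /r/ and /a/): rule 2 targets it, but not between two vowels → unchanged [r].

[r]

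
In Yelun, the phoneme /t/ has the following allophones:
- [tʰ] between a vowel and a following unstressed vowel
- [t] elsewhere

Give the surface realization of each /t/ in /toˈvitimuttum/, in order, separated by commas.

[t], [tʰ], [t], [t]

Occurrence 1 (position 1): no conditioning environment matches → elsewhere allophone [t].
Occurrence 2 (position 5): between a vowel and a following unstressed vowel → [tʰ].
Occurrence 3 (position 9): no conditioning environment matches → elsewhere allophone [t].
Occurrence 4 (position 10): no conditioning environment matches → elsewhere allophone [t].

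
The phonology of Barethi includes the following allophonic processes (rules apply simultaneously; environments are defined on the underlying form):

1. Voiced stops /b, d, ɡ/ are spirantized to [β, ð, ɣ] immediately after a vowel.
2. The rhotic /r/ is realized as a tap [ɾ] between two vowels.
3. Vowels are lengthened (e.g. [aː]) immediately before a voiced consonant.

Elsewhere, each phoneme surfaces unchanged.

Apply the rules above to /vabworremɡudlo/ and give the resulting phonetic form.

[vaːβwoːrreːmɡuːðlo]

/v/ (word-initial): no rule targets it → [v].
/a/ (between /v/ and /b/) occurs before a voiced consonant → [aː] by rule 3.
/b/ (between /a/ and /w/): immediately after a vowel, so rule 1 applies → [β].
/w/ (between /b/ and /o/): no rule targets it → [w].
/o/ meets the environment for rule 3 (before a voiced consonant) → [oː].
/r/ (between /o/ and /r/): rule 2 targets it, but not between two vowels → unchanged [r].
/r/ (between /r/ and /e/) is in the target of rule 2 but the environment (between two vowels) is not met → [r].
/e/ (between /r/ and /m/): before a voiced consonant, so rule 3 applies → [eː].
/m/ (between /e/ and /ɡ/) is unaffected → [m].
/ɡ/ (between /m/ and /u/) fails the environment for rule 1, so it stays [ɡ].
/u/ meets the environment for rule 3 (before a voiced consonant) → [uː].
/d/ (between /u/ and /l/): immediately after a vowel, so rule 1 applies → [ð].
/l/ (between /d/ and /o/) is unaffected → [l].
/o/ (word-final) fails the environment for rule 3, so it stays [o].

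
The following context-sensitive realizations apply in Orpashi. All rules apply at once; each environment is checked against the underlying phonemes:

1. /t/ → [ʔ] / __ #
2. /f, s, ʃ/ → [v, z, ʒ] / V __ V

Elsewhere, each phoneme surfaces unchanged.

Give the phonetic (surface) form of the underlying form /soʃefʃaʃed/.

[soʒefʃaʒed]

/s/ (word-initial) is in the target of rule 2 but the environment (between two vowels) is not met → [s].
/o/ — not in any rule's target class → [o].
/ʃ/ (between /o/ and /e/) occurs between two vowels → [ʒ] by rule 2.
/e/ — not in any rule's target class → [e].
/f/ — between /e/ and /ʃ/; rule 2 does not apply here → [f].
/ʃ/ (between /f/ and /a/): rule 2 targets it, but not between two vowels → unchanged [ʃ].
/a/ stays [a].
Rule 2 applies to /ʃ/ (between /a/ and /e/: between two vowels) → [ʒ].
/e/ stays [e].
/d/ — not in any rule's target class → [d].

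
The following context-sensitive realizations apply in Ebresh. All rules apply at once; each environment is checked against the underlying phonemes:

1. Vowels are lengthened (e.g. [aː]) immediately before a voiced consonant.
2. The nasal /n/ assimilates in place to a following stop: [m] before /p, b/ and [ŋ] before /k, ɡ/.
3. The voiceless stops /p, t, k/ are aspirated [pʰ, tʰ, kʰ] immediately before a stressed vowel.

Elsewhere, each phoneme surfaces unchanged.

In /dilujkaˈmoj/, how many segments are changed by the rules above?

4

Segments that undergo a rule: /i/ → [iː] (rule 1); /u/ → [uː] (rule 1); /a/ → [aː] (rule 1); /o/ → [oː] (rule 1).
All other segments surface unchanged.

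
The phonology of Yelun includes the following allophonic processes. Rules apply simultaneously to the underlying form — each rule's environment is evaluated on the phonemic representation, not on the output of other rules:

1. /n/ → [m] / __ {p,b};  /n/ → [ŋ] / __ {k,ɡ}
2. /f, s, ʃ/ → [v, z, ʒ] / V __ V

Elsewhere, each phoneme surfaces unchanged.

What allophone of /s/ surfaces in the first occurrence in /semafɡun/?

/s/ (word-initial) fails the environment for rule 2, so it stays [s].

[s]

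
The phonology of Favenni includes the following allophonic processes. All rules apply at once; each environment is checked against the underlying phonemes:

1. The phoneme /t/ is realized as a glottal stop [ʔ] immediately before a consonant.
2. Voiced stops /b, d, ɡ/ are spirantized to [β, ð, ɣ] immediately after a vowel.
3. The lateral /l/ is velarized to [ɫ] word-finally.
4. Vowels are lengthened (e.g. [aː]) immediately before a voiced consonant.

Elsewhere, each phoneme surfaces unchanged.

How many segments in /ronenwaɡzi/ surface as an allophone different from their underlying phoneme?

Segments that undergo a rule: /o/ → [oː] (rule 4); /e/ → [eː] (rule 4); /a/ → [aː] (rule 4); /ɡ/ → [ɣ] (rule 2).
All other segments surface unchanged.

4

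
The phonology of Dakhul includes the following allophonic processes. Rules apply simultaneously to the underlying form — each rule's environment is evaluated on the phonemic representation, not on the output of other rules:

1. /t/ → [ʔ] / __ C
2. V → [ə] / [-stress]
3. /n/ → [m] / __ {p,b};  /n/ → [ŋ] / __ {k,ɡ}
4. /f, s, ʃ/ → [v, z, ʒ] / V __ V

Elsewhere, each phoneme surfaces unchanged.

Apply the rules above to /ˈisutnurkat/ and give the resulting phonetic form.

/i/ (word-initial) fails the environment for rule 2, so it stays [i].
/s/ meets the environment for rule 4 (between two vowels) → [z].
Rule 2 applies to /u/ (between /s/ and /t/: in an unstressed syllable) → [ə].
/t/ (between /u/ and /n/): immediately before a consonant, so rule 1 applies → [ʔ].
/n/ (between /t/ and /u/): rule 3 targets it, but not before a labial or velar stop → unchanged [n].
/u/ (between /n/ and /r/): in an unstressed syllable, so rule 2 applies → [ə].
Rule 2 applies to /a/ (between /k/ and /t/: in an unstressed syllable) → [ə].
/t/ (word-final) is in the target of rule 1 but the environment (immediately before a consonant) is not met → [t].

[ˈizəʔnərkət]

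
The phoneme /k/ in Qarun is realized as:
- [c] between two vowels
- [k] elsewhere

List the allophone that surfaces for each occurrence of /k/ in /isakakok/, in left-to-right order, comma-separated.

Occurrence 1 (position 4): between two vowels → [c].
Occurrence 2 (position 6): between two vowels → [c].
Occurrence 3 (position 8): no conditioning environment matches → elsewhere allophone [k].

[c], [c], [k]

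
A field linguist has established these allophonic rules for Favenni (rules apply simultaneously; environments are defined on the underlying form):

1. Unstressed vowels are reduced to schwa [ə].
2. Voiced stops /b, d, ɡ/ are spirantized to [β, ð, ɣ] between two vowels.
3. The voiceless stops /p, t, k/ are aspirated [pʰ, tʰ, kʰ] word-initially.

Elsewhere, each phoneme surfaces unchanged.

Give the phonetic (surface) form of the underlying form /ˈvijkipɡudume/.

[ˈvijkəpɡəðəmə]

/i/ — between /v/ and /j/; rule 1 does not apply here → [i].
/k/ — between /j/ and /i/; rule 3 does not apply here → [k].
Rule 1 applies to /i/ (between /k/ and /p/: in an unstressed syllable) → [ə].
/p/ (between /i/ and /ɡ/) fails the environment for rule 3, so it stays [p].
/ɡ/ (between /p/ and /u/): rule 2 targets it, but not between two vowels → unchanged [ɡ].
Rule 1 applies to /u/ (between /ɡ/ and /d/: in an unstressed syllable) → [ə].
/d/ (between /u/ and /u/): between two vowels, so rule 2 applies → [ð].
/u/ (between /d/ and /m/) occurs in an unstressed syllable → [ə] by rule 1.
/e/ — word-final, in an unstressed syllable — surfaces as [ə] (rule 1).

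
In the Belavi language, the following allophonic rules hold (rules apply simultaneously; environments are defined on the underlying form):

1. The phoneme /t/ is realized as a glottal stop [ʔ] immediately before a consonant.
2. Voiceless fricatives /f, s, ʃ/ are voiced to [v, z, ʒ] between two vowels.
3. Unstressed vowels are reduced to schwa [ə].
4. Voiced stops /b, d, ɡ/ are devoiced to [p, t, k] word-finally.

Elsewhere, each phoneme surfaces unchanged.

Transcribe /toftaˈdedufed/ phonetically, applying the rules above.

/t/ (word-initial) is in the target of rule 1 but the environment (immediately before a consonant) is not met → [t].
Rule 3 applies to /o/ (between /t/ and /f/: in an unstressed syllable) → [ə].
/f/ (between /o/ and /t/): rule 2 targets it, but not between two vowels → unchanged [f].
/t/ (between /f/ and /a/): rule 1 targets it, but not immediately before a consonant → unchanged [t].
Rule 3 applies to /a/ (between /t/ and /d/: in an unstressed syllable) → [ə].
/d/ (between /a/ and /e/) fails the environment for rule 4, so it stays [d].
/e/ (between /d/ and /d/) is in the target of rule 3 but the environment (in an unstressed syllable) is not met → [e].
/d/ (between /e/ and /u/) is in the target of rule 4 but the environment (word-finally) is not met → [d].
/u/ (between /d/ and /f/) occurs in an unstressed syllable → [ə] by rule 3.
/f/ (between /u/ and /e/): between two vowels, so rule 2 applies → [v].
/e/ — between /f/ and /d/, in an unstressed syllable — surfaces as [ə] (rule 3).
/d/ (word-final) occurs word-finally → [t] by rule 4.

[təftəˈdedəvət]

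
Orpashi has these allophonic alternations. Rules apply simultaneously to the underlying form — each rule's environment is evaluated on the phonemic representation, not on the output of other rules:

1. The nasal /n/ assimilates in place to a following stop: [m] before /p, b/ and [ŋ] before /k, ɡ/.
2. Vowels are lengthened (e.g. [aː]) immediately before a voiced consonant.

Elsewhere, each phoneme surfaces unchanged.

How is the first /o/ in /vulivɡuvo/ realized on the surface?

[o]

/o/ (word-final) fails the environment for rule 2, so it stays [o].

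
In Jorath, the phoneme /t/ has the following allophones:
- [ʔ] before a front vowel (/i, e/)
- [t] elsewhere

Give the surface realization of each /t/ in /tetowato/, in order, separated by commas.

Occurrence 1 (position 1): before a front vowel (/i, e/) → [ʔ].
Occurrence 2 (position 3): no conditioning environment matches → elsewhere allophone [t].
Occurrence 3 (position 7): no conditioning environment matches → elsewhere allophone [t].

[ʔ], [t], [t]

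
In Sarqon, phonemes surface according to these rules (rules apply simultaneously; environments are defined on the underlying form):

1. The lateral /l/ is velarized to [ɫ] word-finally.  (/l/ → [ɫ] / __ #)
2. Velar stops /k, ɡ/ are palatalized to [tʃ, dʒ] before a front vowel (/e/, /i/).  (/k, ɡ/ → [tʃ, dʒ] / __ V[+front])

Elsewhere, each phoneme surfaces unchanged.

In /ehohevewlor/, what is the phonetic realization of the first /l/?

[l]

/l/ (between /w/ and /o/) is in the target of rule 1 but the environment (word-finally) is not met → [l].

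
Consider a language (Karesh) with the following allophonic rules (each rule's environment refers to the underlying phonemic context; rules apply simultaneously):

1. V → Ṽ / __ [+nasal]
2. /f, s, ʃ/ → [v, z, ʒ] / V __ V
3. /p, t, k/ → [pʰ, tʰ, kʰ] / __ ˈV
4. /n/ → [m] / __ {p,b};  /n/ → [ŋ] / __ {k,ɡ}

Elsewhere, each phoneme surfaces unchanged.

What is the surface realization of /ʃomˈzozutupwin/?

/ʃ/ (word-initial): rule 2 targets it, but not between two vowels → unchanged [ʃ].
/o/ — between /ʃ/ and /m/, before a nasal consonant — surfaces as [õ] (rule 1).
/m/ (between /o/ and /z/): no rule targets it → [m].
/z/ (between /m/ and /o/) is unaffected → [z].
/o/ (between /z/ and /z/) is in the target of rule 1 but the environment (before a nasal consonant) is not met → [o].
/z/ stays [z].
/u/ (between /z/ and /t/): rule 1 targets it, but not before a nasal consonant → unchanged [u].
/t/ (between /u/ and /u/) fails the environment for rule 3, so it stays [t].
/u/ — between /t/ and /p/; rule 1 does not apply here → [u].
/p/ (between /u/ and /w/) is in the target of rule 3 but the environment (immediately before a stressed vowel) is not met → [p].
/w/ (between /p/ and /i/): no rule targets it → [w].
/i/ (between /w/ and /n/): before a nasal consonant, so rule 1 applies → [ĩ].
/n/ (word-final) fails the environment for rule 4, so it stays [n].

[ʃõmˈzozutupwĩn]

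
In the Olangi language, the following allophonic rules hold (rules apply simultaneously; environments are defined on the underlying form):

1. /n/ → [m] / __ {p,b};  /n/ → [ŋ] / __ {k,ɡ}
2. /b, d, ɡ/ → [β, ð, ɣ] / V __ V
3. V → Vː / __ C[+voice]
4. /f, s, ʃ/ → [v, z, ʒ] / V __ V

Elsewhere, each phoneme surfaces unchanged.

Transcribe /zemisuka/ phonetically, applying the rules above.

[zeːmizuka]

/z/ (word-initial) is unaffected → [z].
/e/ — between /z/ and /m/, before a voiced consonant — surfaces as [eː] (rule 3).
/m/ — not in any rule's target class → [m].
/i/ (between /m/ and /s/) fails the environment for rule 3, so it stays [i].
Rule 4 applies to /s/ (between /i/ and /u/: between two vowels) → [z].
/u/ (between /s/ and /k/): rule 3 targets it, but not before a voiced consonant → unchanged [u].
/k/ stays [k].
/a/ (word-final) fails the environment for rule 3, so it stays [a].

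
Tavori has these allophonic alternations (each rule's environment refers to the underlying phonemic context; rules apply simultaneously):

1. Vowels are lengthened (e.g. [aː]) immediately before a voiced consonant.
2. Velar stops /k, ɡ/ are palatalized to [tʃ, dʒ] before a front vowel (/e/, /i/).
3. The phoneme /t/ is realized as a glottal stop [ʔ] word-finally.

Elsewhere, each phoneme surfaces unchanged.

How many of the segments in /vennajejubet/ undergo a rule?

Segments that undergo a rule: /e/ → [eː] (rule 1); /a/ → [aː] (rule 1); /e/ → [eː] (rule 1); /u/ → [uː] (rule 1); /t/ → [ʔ] (rule 3).
All other segments surface unchanged.

5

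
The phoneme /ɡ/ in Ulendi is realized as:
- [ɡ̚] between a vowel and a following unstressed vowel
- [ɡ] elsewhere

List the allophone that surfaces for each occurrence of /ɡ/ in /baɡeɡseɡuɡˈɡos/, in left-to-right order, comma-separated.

Occurrence 1 (position 3): between a vowel and a following unstressed vowel → [ɡ̚].
Occurrence 2 (position 5): no conditioning environment matches → elsewhere allophone [ɡ].
Occurrence 3 (position 8): between a vowel and a following unstressed vowel → [ɡ̚].
Occurrence 4 (position 10): no conditioning environment matches → elsewhere allophone [ɡ].
Occurrence 5 (position 11): no conditioning environment matches → elsewhere allophone [ɡ].

[ɡ̚], [ɡ], [ɡ̚], [ɡ], [ɡ]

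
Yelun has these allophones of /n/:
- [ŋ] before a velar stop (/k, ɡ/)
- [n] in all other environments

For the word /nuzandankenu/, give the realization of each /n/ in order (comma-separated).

Occurrence 1 (position 1): no conditioning environment matches → elsewhere allophone [n].
Occurrence 2 (position 5): no conditioning environment matches → elsewhere allophone [n].
Occurrence 3 (position 8): before a velar stop → [ŋ].
Occurrence 4 (position 11): no conditioning environment matches → elsewhere allophone [n].

[n], [n], [ŋ], [n]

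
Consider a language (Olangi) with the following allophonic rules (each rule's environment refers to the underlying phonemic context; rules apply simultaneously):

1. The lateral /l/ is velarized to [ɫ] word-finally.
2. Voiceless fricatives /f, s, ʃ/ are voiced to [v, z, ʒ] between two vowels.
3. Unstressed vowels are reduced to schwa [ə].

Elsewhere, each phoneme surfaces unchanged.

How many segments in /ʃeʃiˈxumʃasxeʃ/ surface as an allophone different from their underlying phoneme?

Segments that undergo a rule: /e/ → [ə] (rule 3); /ʃ/ → [ʒ] (rule 2); /i/ → [ə] (rule 3); /a/ → [ə] (rule 3); /e/ → [ə] (rule 3).
All other segments surface unchanged.

5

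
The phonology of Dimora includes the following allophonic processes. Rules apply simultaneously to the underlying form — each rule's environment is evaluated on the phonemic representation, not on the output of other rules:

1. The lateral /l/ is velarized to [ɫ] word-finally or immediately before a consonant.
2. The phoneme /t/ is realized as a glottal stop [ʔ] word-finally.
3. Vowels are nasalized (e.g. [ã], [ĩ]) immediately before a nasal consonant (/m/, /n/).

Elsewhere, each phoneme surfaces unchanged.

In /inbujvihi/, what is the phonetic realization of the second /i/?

[i]

/i/ (between /v/ and /h/) is in the target of rule 3 but the environment (before a nasal consonant) is not met → [i].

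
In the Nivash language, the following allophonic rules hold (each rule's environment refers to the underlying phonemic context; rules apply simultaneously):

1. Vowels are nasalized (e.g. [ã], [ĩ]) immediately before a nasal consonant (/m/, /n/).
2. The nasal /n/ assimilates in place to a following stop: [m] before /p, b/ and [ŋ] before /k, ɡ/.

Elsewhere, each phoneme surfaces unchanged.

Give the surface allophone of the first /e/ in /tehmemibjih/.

[e]

/e/ — between /t/ and /h/; rule 1 does not apply here → [e].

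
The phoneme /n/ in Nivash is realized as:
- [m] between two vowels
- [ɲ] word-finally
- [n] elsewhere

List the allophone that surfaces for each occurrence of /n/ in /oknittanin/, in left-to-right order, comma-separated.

[n], [m], [ɲ]

Occurrence 1 (position 3): no conditioning environment matches → elsewhere allophone [n].
Occurrence 2 (position 8): between two vowels → [m].
Occurrence 3 (position 10): word-finally → [ɲ].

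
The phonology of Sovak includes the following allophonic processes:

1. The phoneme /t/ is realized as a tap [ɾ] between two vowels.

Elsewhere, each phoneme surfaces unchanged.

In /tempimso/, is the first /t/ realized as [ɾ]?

/t/ (word-initial): rule 1 targets it, but not between two vowels → unchanged [t].
The actual realization is [t], not [ɾ].

No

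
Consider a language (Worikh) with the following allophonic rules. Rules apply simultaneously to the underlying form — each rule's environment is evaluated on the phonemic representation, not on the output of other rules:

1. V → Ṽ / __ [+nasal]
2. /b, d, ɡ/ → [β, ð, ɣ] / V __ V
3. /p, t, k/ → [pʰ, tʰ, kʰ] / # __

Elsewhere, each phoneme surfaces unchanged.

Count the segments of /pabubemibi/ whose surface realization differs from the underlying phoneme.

5

Segments that undergo a rule: /p/ → [pʰ] (rule 3); /b/ → [β] (rule 2); /b/ → [β] (rule 2); /e/ → [ẽ] (rule 1); /b/ → [β] (rule 2).
All other segments surface unchanged.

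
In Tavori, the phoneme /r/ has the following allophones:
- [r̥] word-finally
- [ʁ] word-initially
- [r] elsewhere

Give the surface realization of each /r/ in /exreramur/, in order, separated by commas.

Occurrence 1 (position 3): no conditioning environment matches → elsewhere allophone [r].
Occurrence 2 (position 5): no conditioning environment matches → elsewhere allophone [r].
Occurrence 3 (position 9): word-finally → [r̥].

[r], [r], [r̥]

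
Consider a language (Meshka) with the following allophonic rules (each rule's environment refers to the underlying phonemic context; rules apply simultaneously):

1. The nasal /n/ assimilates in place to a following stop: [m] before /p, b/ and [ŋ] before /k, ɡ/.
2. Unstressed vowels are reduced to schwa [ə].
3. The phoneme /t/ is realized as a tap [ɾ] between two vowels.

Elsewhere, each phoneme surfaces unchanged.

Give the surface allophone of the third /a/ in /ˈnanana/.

[ə]

/a/ (word-final): in an unstressed syllable, so rule 2 applies → [ə].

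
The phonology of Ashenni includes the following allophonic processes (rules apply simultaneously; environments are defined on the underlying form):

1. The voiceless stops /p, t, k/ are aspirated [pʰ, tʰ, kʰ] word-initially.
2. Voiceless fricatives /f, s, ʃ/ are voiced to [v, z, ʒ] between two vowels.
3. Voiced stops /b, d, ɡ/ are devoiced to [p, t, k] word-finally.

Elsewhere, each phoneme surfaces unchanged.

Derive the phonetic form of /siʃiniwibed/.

[siʒiniwibet]

/s/ (word-initial): rule 2 targets it, but not between two vowels → unchanged [s].
Rule 2 applies to /ʃ/ (between /i/ and /i/: between two vowels) → [ʒ].
/b/ — between /i/ and /e/; rule 3 does not apply here → [b].
/d/ (word-final): word-finally, so rule 3 applies → [t].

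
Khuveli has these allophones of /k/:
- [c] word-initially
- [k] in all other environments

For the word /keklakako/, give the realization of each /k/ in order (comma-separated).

[c], [k], [k], [k]

Occurrence 1 (position 1): word-initially → [c].
Occurrence 2 (position 3): no conditioning environment matches → elsewhere allophone [k].
Occurrence 3 (position 6): no conditioning environment matches → elsewhere allophone [k].
Occurrence 4 (position 8): no conditioning environment matches → elsewhere allophone [k].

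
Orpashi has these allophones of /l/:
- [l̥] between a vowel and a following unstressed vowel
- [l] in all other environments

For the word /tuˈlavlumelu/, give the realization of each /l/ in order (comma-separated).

[l], [l], [l̥]

Occurrence 1 (position 3): no conditioning environment matches → elsewhere allophone [l].
Occurrence 2 (position 6): no conditioning environment matches → elsewhere allophone [l].
Occurrence 3 (position 10): between a vowel and a following unstressed vowel → [l̥].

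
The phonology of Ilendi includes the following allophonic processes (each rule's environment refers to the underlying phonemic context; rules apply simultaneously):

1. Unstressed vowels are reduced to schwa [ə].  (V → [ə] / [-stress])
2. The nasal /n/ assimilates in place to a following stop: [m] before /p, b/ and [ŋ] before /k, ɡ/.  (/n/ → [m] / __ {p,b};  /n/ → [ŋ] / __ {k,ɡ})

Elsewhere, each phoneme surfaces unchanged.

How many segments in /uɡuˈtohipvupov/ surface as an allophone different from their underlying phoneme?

5

Segments that undergo a rule: /u/ → [ə] (rule 1); /u/ → [ə] (rule 1); /i/ → [ə] (rule 1); /u/ → [ə] (rule 1); /o/ → [ə] (rule 1).
All other segments surface unchanged.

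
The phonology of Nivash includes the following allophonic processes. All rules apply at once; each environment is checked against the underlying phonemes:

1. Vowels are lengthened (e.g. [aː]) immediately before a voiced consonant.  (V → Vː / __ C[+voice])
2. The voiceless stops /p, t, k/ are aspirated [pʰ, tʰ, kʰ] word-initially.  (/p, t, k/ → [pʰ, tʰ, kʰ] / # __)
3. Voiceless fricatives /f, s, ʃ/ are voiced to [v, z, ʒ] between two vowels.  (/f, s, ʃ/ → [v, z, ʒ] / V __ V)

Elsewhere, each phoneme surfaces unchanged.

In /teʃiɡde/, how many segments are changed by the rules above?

3

Segments that undergo a rule: /t/ → [tʰ] (rule 2); /ʃ/ → [ʒ] (rule 3); /i/ → [iː] (rule 1).
All other segments surface unchanged.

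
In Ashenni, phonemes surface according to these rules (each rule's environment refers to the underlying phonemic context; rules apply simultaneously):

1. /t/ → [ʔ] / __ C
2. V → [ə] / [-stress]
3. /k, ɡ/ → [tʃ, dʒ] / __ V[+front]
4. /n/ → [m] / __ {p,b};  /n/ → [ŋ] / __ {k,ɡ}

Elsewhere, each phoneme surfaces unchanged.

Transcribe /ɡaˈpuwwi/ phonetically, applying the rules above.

/ɡ/ (word-initial) fails the environment for rule 3, so it stays [ɡ].
/a/ (between /ɡ/ and /p/) occurs in an unstressed syllable → [ə] by rule 2.
/p/ (between /a/ and /u/) is unaffected → [p].
/u/ (between /p/ and /w/) fails the environment for rule 2, so it stays [u].
/w/ (between /u/ and /w/): no rule targets it → [w].
/w/ stays [w].
/i/ (word-final): in an unstressed syllable, so rule 2 applies → [ə].

[ɡəˈpuwwə]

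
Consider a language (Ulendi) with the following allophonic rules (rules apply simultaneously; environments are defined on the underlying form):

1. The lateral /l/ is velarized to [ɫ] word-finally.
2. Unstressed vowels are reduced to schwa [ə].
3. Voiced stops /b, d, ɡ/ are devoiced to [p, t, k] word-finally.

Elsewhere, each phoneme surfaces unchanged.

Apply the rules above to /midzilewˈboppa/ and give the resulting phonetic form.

[mədzələwˈboppə]

/i/ (between /m/ and /d/) occurs in an unstressed syllable → [ə] by rule 2.
/d/ (between /i/ and /z/) fails the environment for rule 3, so it stays [d].
/i/ (between /z/ and /l/): in an unstressed syllable, so rule 2 applies → [ə].
/l/ (between /i/ and /e/) is in the target of rule 1 but the environment (word-finally) is not met → [l].
/e/ (between /l/ and /w/) occurs in an unstressed syllable → [ə] by rule 2.
/b/ (between /w/ and /o/) fails the environment for rule 3, so it stays [b].
/o/ (between /b/ and /p/) is in the target of rule 2 but the environment (in an unstressed syllable) is not met → [o].
/a/ (word-final) occurs in an unstressed syllable → [ə] by rule 2.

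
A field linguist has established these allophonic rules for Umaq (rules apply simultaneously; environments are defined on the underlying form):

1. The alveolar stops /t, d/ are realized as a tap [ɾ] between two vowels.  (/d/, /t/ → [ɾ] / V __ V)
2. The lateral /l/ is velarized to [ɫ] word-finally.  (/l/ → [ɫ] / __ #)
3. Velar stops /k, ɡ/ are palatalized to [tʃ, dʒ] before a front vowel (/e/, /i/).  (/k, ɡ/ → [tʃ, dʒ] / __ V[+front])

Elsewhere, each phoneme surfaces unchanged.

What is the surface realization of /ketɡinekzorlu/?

[tʃetdʒinekzorlu]

/k/ (word-initial): before a front vowel, so rule 3 applies → [tʃ].
/e/ — not in any rule's target class → [e].
/t/ (between /e/ and /ɡ/): rule 1 targets it, but not between two vowels → unchanged [t].
Rule 3 applies to /ɡ/ (between /t/ and /i/: before a front vowel) → [dʒ].
/i/ stays [i].
/n/ stays [n].
/e/ (between /n/ and /k/) is unaffected → [e].
/k/ (between /e/ and /z/) fails the environment for rule 3, so it stays [k].
/z/ (between /k/ and /o/): no rule targets it → [z].
/o/ (between /z/ and /r/) is unaffected → [o].
/r/ — not in any rule's target class → [r].
/l/ — between /r/ and /u/; rule 2 does not apply here → [l].
/u/ — not in any rule's target class → [u].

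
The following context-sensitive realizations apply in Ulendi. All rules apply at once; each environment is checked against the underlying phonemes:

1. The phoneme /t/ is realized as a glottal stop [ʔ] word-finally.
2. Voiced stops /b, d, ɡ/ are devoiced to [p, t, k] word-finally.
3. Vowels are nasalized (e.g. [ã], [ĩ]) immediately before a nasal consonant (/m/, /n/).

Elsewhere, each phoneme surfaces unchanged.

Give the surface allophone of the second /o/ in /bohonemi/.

/o/ (between /h/ and /n/) occurs before a nasal consonant → [õ] by rule 3.

[õ]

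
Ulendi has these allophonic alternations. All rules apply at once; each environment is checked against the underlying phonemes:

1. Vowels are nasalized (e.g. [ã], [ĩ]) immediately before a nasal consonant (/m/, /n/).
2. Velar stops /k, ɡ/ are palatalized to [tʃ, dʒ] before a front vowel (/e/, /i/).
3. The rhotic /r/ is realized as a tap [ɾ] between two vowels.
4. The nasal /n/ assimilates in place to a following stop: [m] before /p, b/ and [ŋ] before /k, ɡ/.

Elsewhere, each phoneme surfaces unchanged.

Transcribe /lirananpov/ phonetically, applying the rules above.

[liɾãnãmpov]

/l/ stays [l].
/i/ (between /l/ and /r/): rule 1 targets it, but not before a nasal consonant → unchanged [i].
/r/ (between /i/ and /a/): between two vowels, so rule 3 applies → [ɾ].
/a/ meets the environment for rule 1 (before a nasal consonant) → [ã].
/n/ (between /a/ and /a/) fails the environment for rule 4, so it stays [n].
/a/ (between /n/ and /n/) occurs before a nasal consonant → [ã] by rule 1.
/n/ meets the environment for rule 4 (before a labial or velar stop) → [m].
/p/ (between /n/ and /o/): no rule targets it → [p].
/o/ (between /p/ and /v/): rule 1 targets it, but not before a nasal consonant → unchanged [o].
/v/ — not in any rule's target class → [v].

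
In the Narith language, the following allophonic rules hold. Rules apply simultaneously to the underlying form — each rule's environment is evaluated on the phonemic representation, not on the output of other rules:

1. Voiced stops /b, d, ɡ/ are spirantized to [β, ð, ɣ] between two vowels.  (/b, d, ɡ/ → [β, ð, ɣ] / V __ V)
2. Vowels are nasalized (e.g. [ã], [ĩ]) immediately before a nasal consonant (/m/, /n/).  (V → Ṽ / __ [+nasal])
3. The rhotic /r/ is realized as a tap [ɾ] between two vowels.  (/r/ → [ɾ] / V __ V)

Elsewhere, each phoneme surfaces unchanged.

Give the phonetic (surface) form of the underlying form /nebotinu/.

/e/ (between /n/ and /b/): rule 2 targets it, but not before a nasal consonant → unchanged [e].
/b/ (between /e/ and /o/): between two vowels, so rule 1 applies → [β].
/o/ — between /b/ and /t/; rule 2 does not apply here → [o].
/i/ meets the environment for rule 2 (before a nasal consonant) → [ĩ].
/u/ — word-final; rule 2 does not apply here → [u].

[neβotĩnu]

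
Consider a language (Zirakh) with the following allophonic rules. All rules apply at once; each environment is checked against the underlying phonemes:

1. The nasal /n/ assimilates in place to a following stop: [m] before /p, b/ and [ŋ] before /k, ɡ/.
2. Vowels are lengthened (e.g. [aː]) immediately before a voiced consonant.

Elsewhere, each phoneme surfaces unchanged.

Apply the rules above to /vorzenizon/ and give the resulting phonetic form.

[voːrzeːniːzoːn]

/o/ — between /v/ and /r/, before a voiced consonant — surfaces as [oː] (rule 2).
/e/ meets the environment for rule 2 (before a voiced consonant) → [eː].
/n/ (between /e/ and /i/) fails the environment for rule 1, so it stays [n].
/i/ meets the environment for rule 2 (before a voiced consonant) → [iː].
/o/ meets the environment for rule 2 (before a voiced consonant) → [oː].
/n/ — word-final; rule 1 does not apply here → [n].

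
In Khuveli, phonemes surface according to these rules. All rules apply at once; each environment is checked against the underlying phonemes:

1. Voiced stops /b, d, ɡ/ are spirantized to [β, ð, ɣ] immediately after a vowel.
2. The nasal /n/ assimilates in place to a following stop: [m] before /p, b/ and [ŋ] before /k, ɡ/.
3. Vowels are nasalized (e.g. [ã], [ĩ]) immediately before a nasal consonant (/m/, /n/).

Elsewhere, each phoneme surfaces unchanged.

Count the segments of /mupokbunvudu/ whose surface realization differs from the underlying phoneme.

2

Segments that undergo a rule: /u/ → [ũ] (rule 3); /d/ → [ð] (rule 1).
All other segments surface unchanged.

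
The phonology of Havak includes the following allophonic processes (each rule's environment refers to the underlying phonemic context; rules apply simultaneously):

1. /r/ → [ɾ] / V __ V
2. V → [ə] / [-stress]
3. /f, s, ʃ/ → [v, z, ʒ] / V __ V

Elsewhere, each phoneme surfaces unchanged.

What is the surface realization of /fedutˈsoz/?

/f/ (word-initial) fails the environment for rule 3, so it stays [f].
/e/ meets the environment for rule 2 (in an unstressed syllable) → [ə].
/d/ (between /e/ and /u/) is unaffected → [d].
Rule 2 applies to /u/ (between /d/ and /t/: in an unstressed syllable) → [ə].
/t/ (between /u/ and /s/): no rule targets it → [t].
/s/ (between /t/ and /o/): rule 3 targets it, but not between two vowels → unchanged [s].
/o/ (between /s/ and /z/) fails the environment for rule 2, so it stays [o].
/z/ stays [z].

[fədətˈsoz]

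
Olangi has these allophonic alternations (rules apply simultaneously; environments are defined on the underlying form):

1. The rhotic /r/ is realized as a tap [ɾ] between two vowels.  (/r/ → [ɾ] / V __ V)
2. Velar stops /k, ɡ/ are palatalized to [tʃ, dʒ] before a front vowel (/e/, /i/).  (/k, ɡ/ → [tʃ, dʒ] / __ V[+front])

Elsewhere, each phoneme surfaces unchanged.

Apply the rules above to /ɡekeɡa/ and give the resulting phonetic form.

[dʒetʃeɡa]

/ɡ/ — word-initial, before a front vowel — surfaces as [dʒ] (rule 2).
/k/ (between /e/ and /e/) occurs before a front vowel → [tʃ] by rule 2.
/ɡ/ (between /e/ and /a/) fails the environment for rule 2, so it stays [ɡ].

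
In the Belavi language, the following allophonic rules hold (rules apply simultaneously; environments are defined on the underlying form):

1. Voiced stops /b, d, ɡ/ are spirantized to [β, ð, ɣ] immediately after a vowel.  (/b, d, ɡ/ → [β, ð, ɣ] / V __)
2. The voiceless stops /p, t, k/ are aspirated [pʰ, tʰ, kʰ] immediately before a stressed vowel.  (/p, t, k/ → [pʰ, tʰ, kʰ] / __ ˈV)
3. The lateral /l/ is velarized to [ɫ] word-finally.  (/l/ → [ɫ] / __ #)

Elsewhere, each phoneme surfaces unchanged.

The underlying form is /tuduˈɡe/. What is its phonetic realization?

[tuðuˈɣe]

/t/ (word-initial): rule 2 targets it, but not immediately before a stressed vowel → unchanged [t].
/u/ — not in any rule's target class → [u].
/d/ — between /u/ and /u/, immediately after a vowel — surfaces as [ð] (rule 1).
/u/ (between /d/ and /ɡ/) is unaffected → [u].
/ɡ/ (between /u/ and /e/) occurs immediately after a vowel → [ɣ] by rule 1.
/e/ (word-final) is unaffected → [e].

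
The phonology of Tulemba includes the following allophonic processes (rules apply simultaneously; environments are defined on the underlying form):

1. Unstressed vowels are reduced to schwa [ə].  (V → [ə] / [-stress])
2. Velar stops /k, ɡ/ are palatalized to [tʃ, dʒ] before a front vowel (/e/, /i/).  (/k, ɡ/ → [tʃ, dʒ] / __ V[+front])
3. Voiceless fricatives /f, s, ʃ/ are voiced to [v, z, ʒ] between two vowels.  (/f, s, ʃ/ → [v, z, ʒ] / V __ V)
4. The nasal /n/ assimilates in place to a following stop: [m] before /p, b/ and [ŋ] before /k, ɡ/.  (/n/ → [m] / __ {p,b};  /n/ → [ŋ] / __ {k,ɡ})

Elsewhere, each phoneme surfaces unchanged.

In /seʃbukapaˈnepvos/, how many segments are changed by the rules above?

Segments that undergo a rule: /e/ → [ə] (rule 1); /u/ → [ə] (rule 1); /a/ → [ə] (rule 1); /a/ → [ə] (rule 1); /o/ → [ə] (rule 1).
All other segments surface unchanged.

5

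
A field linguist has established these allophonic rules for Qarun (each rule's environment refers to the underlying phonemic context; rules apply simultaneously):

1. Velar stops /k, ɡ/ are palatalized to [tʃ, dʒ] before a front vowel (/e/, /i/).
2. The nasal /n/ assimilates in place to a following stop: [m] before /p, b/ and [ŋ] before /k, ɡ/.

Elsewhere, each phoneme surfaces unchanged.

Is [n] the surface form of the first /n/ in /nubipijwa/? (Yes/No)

/n/ (word-initial): rule 2 targets it, but not before a labial or velar stop → unchanged [n].
The actual realization is [n], which matches [n].

Yes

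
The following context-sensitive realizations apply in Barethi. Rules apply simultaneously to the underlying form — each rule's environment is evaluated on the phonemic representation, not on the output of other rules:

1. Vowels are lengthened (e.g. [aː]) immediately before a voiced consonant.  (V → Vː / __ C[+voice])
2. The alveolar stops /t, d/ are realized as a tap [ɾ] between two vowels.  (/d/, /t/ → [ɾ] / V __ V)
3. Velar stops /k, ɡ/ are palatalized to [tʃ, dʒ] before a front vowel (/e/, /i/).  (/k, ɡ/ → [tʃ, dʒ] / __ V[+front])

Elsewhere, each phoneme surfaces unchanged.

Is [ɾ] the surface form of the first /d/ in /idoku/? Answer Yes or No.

Yes

/d/ (between /i/ and /o/): between two vowels, so rule 2 applies → [ɾ].
The actual realization is [ɾ], which matches [ɾ].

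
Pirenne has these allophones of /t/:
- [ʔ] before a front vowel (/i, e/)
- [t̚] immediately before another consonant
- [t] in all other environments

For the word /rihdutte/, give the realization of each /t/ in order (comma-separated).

[t̚], [ʔ]

Occurrence 1 (position 6): immediately before another consonant → [t̚].
Occurrence 2 (position 7): before a front vowel (/i, e/) → [ʔ].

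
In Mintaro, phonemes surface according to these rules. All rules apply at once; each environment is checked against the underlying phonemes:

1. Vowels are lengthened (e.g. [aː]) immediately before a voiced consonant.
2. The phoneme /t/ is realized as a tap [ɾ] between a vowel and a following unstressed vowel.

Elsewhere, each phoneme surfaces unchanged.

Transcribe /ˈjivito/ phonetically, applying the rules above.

[ˈjiːviɾo]

/j/ — not in any rule's target class → [j].
/i/ (between /j/ and /v/) occurs before a voiced consonant → [iː] by rule 1.
/v/ (between /i/ and /i/): no rule targets it → [v].
/i/ (between /v/ and /t/) is in the target of rule 1 but the environment (before a voiced consonant) is not met → [i].
/t/ (between /i/ and /o/) occurs between a vowel and a following unstressed vowel → [ɾ] by rule 2.
/o/ (word-final) fails the environment for rule 1, so it stays [o].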